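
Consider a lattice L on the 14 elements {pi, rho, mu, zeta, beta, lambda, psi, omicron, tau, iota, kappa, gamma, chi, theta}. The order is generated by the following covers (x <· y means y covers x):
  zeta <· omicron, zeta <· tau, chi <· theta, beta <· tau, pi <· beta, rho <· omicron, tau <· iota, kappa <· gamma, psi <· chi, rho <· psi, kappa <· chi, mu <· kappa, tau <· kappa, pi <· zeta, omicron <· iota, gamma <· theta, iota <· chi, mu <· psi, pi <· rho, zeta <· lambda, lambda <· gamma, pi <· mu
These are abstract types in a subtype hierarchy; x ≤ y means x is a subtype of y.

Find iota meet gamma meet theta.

tau

Common lower bounds of {iota, gamma, theta}: beta, pi, tau, zeta.
The greatest among these is tau.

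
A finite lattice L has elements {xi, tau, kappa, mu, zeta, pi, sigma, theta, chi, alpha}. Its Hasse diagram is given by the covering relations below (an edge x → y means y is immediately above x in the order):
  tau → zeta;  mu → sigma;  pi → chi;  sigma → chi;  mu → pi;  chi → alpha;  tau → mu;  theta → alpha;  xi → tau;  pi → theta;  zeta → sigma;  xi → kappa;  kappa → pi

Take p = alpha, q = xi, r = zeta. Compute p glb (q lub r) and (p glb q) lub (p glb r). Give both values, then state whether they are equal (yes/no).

q lub r = zeta, so p glb (q lub r) = alpha glb zeta = zeta.
p glb q = xi and p glb r = zeta, so (p glb q) lub (p glb r) = xi lub zeta = zeta.
Equal: yes.

zeta; zeta; yes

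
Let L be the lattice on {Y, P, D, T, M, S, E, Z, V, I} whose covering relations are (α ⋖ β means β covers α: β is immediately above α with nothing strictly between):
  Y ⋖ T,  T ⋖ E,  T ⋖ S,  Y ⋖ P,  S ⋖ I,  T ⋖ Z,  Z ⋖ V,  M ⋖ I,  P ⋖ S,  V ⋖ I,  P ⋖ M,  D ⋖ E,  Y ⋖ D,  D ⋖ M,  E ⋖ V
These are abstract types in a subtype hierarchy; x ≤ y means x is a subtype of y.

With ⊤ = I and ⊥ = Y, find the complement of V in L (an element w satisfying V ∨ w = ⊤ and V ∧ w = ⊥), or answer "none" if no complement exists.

Need w with V ∨ w = I and V ∧ w = Y.
Checking each element gives: P.

P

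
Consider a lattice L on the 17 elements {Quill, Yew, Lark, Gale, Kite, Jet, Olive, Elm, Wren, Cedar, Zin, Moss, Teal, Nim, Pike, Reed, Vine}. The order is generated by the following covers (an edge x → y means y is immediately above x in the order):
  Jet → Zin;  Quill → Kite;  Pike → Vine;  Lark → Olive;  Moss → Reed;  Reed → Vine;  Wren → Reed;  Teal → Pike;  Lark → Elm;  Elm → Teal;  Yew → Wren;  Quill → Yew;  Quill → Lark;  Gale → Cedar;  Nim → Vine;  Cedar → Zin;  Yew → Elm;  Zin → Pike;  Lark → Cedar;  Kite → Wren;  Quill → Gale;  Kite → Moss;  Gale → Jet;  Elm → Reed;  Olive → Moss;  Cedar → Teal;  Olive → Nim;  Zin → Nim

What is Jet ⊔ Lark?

Zin

Common upper bounds of {Jet, Lark}: Nim, Pike, Vine, Zin.
The least among these is Zin.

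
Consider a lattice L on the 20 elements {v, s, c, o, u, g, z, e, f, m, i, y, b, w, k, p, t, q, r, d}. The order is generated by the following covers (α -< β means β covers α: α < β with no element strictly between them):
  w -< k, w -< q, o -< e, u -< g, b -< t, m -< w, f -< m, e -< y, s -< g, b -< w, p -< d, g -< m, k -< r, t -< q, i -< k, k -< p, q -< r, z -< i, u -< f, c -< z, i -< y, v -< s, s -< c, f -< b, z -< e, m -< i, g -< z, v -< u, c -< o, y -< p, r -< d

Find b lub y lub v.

Common upper bounds of {b, y, v}: d, p.
The least among these is p.

p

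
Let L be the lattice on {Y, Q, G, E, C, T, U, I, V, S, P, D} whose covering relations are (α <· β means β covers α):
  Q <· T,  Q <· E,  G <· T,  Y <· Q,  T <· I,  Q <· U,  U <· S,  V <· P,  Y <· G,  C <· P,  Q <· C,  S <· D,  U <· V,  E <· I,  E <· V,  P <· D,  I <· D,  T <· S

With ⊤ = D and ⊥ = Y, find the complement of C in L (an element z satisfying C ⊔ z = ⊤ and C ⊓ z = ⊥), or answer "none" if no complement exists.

G

Need z with C ∨ z = D and C ∧ z = Y.
Checking each element gives: G.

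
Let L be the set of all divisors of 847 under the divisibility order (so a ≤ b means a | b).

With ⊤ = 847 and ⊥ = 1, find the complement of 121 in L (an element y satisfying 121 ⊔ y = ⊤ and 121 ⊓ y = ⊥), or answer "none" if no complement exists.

7

Need y with 121 ∨ y = 847 and 121 ∧ y = 1.
Checking each element gives: 7.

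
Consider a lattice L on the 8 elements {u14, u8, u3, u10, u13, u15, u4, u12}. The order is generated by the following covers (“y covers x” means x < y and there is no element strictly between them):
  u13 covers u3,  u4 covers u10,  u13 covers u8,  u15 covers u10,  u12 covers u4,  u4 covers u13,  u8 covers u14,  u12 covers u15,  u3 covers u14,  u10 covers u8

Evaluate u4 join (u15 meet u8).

u15 ∧ u8 = u8
u4 ∨ u8 = u4

u4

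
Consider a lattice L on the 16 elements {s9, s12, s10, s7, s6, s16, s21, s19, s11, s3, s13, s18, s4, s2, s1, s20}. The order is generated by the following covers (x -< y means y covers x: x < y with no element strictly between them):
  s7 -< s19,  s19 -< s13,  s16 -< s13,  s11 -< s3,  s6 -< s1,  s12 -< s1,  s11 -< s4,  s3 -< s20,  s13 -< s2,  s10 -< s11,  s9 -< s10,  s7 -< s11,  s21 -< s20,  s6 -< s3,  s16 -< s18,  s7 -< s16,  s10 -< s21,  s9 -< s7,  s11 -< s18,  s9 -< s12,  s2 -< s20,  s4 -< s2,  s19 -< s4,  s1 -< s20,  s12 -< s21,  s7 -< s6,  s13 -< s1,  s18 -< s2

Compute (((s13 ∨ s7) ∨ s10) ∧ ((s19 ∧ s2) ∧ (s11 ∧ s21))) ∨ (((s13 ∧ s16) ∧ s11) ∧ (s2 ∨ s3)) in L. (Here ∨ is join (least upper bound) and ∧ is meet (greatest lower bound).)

s13 ∨ s7 = s13
s13 ∨ s10 = s2
s19 ∧ s2 = s19
s11 ∧ s21 = s10
s19 ∧ s10 = s9
s2 ∧ s9 = s9
s13 ∧ s16 = s16
s16 ∧ s11 = s7
s2 ∨ s3 = s20
s7 ∧ s20 = s7
s9 ∨ s7 = s7

s7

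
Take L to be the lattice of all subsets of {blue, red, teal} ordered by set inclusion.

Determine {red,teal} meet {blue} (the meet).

∅

Common lower bounds of {{red,teal}, {blue}}: ∅.
The greatest among these is ∅.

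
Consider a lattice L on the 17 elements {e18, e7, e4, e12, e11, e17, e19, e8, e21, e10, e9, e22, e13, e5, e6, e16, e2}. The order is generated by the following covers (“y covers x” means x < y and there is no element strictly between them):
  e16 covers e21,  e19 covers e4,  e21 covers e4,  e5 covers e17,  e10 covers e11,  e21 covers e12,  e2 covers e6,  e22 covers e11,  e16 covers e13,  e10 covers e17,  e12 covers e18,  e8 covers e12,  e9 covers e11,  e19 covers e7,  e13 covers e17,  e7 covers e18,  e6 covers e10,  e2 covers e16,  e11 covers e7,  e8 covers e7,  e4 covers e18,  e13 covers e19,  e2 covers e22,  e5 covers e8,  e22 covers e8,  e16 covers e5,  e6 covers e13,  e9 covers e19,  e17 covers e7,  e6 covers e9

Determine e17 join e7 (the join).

e17

Common upper bounds of {e17, e7}: e10, e13, e16, e17, e2, e5, e6.
The least among these is e17.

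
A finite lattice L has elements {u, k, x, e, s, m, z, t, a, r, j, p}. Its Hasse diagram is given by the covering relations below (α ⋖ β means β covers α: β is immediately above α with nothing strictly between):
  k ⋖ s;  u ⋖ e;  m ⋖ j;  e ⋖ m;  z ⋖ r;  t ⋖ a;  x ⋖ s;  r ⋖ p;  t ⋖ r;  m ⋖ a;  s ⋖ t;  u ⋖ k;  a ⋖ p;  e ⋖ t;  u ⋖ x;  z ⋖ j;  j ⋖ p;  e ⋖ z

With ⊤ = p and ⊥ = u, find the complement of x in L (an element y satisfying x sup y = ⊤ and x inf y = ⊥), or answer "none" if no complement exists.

j

Need y with x ∨ y = p and x ∧ y = u.
Checking each element gives: j.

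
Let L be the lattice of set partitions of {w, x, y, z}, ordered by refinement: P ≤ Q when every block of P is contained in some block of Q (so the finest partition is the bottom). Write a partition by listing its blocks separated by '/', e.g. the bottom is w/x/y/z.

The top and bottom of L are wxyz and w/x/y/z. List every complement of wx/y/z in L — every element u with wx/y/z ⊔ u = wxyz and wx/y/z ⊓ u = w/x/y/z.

w/xyz, wy/xz, wyz/x, wz/xy

Need u with wx/y/z ∨ u = wxyz and wx/y/z ∧ u = w/x/y/z.
Checking each element gives: w/xyz, wy/xz, wyz/x, wz/xy.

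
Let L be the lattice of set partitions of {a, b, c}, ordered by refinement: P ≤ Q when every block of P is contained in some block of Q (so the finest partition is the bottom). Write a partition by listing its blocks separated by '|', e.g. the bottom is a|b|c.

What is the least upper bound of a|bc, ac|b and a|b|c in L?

abc

The join of a|bc, ac|b, a|b|c merges any blocks that overlap across the partitions, giving abc.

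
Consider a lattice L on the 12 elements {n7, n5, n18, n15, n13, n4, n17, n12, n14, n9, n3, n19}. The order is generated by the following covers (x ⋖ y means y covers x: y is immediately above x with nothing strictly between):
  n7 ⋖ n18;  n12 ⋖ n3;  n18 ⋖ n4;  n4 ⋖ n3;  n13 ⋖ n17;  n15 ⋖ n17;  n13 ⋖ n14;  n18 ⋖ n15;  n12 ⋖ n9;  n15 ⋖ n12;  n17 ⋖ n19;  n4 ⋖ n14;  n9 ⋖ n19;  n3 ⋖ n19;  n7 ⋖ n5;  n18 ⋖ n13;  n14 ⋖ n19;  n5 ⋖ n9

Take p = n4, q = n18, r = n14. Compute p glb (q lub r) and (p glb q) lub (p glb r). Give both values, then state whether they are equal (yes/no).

q lub r = n14, so p glb (q lub r) = n4 glb n14 = n4.
p glb q = n18 and p glb r = n4, so (p glb q) lub (p glb r) = n18 lub n4 = n4.
Equal: yes.

n4; n4; yes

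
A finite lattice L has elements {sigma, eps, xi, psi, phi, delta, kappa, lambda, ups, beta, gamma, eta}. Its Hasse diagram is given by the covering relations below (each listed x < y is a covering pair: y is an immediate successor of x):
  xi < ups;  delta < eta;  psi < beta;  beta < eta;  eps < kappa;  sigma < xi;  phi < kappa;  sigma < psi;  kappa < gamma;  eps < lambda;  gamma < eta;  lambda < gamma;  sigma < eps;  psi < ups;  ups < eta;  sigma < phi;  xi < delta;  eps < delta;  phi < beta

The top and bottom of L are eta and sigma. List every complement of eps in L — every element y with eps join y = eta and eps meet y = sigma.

beta, psi, ups

Need y with eps ∨ y = eta and eps ∧ y = sigma.
Checking each element gives: beta, psi, ups.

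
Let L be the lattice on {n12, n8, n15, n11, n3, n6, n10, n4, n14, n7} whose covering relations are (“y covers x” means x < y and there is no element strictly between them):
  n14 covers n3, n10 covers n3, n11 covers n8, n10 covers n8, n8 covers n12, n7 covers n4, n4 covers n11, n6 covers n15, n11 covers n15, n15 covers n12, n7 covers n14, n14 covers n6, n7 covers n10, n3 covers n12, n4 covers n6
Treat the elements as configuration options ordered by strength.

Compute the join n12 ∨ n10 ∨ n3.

Common upper bounds of {n12, n10, n3}: n10, n7.
The least among these is n10.

n10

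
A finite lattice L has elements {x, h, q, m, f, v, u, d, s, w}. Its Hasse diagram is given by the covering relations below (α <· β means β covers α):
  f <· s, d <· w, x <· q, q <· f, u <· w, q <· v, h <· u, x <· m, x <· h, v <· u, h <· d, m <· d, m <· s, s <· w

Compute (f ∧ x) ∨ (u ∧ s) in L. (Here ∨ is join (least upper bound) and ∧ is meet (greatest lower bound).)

q

f ∧ x = x
u ∧ s = q
x ∨ q = q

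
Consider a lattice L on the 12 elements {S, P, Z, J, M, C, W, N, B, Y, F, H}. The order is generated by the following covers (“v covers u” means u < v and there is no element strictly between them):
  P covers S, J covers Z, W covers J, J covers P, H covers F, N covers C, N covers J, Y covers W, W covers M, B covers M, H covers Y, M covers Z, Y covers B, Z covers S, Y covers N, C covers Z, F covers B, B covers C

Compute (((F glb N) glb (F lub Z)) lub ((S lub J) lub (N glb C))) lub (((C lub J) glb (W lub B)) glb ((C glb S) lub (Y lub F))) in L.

N

F ∧ N = C
F ∨ Z = F
C ∧ F = C
S ∨ J = J
N ∧ C = C
J ∨ C = N
C ∨ N = N
C ∨ J = N
W ∨ B = Y
N ∧ Y = N
C ∧ S = S
Y ∨ F = H
S ∨ H = H
N ∧ H = N
N ∨ N = N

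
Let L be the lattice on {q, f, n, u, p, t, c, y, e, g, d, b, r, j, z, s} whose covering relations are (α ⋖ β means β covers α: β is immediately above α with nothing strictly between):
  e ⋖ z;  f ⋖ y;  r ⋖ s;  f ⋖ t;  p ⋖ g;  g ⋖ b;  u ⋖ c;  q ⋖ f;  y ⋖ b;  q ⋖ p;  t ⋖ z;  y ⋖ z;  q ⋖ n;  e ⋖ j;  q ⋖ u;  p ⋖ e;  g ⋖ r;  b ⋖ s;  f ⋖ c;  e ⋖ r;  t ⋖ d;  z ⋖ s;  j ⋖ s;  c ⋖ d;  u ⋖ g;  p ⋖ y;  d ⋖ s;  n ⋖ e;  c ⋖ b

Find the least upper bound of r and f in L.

s

Common upper bounds of {r, f}: s.
The least among these is s.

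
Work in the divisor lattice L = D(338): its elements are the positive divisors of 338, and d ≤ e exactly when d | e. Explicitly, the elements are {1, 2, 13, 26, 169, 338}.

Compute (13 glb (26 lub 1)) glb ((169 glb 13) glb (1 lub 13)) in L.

13

26 ∨ 1 = 26
13 ∧ 26 = 13
169 ∧ 13 = 13
1 ∨ 13 = 13
13 ∧ 13 = 13
13 ∧ 13 = 13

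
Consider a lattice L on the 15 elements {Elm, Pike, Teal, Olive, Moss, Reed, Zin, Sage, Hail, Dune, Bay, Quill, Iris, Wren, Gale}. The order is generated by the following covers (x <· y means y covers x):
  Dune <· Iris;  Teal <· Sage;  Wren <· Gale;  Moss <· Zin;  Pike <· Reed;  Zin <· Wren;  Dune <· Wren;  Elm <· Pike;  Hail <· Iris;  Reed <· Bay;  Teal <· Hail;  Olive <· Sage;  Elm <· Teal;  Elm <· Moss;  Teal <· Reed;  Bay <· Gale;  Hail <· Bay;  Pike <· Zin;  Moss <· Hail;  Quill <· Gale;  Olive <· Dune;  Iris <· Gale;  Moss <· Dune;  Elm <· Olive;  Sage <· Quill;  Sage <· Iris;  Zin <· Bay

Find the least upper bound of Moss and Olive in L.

Dune

Common upper bounds of {Moss, Olive}: Dune, Gale, Iris, Wren.
The least among these is Dune.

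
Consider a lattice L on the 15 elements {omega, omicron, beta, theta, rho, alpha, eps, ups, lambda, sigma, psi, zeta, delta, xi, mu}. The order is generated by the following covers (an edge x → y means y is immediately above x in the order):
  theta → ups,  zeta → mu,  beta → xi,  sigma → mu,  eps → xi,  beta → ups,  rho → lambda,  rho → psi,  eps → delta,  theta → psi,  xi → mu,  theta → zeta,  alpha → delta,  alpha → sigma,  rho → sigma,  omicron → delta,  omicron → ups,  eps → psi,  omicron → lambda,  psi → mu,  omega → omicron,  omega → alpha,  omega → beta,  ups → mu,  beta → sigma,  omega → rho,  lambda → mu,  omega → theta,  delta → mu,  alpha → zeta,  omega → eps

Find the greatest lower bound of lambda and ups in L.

omicron

Common lower bounds of {lambda, ups}: omega, omicron.
The greatest among these is omicron.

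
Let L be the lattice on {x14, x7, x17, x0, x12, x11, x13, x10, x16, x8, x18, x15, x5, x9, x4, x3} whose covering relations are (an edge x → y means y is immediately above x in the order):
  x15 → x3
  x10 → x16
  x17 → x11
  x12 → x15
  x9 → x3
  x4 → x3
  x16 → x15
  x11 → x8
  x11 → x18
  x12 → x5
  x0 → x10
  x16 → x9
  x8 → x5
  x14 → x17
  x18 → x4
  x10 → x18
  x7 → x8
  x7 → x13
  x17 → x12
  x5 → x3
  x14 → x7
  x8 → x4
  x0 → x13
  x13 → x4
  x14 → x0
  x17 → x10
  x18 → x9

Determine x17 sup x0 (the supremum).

Common upper bounds of {x17, x0}: x10, x15, x16, x18, x3, x4, x9.
The least among these is x10.

x10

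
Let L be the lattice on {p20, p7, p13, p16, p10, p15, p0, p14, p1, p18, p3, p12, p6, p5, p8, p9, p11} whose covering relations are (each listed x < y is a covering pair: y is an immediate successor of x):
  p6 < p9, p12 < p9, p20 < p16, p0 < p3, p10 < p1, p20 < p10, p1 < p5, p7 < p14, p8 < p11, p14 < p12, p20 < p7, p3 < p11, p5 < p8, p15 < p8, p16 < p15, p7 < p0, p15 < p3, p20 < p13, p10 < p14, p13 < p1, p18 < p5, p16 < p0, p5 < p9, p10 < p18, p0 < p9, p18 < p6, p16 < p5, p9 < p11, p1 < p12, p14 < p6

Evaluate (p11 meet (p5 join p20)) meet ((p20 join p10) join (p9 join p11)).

p5

p5 ∨ p20 = p5
p11 ∧ p5 = p5
p20 ∨ p10 = p10
p9 ∨ p11 = p11
p10 ∨ p11 = p11
p5 ∧ p11 = p5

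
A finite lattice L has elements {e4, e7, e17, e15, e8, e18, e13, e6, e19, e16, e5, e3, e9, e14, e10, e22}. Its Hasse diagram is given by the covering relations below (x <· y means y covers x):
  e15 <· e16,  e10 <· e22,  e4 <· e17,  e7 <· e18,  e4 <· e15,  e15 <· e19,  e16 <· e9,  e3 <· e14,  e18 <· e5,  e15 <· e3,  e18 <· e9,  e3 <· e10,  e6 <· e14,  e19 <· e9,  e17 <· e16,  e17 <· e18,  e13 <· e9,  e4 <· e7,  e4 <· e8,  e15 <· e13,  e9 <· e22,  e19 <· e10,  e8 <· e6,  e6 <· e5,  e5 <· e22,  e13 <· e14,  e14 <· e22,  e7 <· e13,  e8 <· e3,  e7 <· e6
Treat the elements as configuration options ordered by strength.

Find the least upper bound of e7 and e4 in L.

e7

Common upper bounds of {e7, e4}: e13, e14, e18, e22, e5, e6, e7, e9.
The least among these is e7.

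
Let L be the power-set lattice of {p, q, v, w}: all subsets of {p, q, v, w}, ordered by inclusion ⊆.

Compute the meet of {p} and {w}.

Under ⊆, meet is intersection: {p} ∩ {w} = {}.

{}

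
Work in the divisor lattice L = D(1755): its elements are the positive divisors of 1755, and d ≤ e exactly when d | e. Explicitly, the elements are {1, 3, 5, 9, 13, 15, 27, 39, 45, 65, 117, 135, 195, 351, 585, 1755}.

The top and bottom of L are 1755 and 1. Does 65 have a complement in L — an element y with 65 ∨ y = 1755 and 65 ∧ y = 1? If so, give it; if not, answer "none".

27

Need y with 65 ∨ y = 1755 and 65 ∧ y = 1.
Checking each element gives: 27.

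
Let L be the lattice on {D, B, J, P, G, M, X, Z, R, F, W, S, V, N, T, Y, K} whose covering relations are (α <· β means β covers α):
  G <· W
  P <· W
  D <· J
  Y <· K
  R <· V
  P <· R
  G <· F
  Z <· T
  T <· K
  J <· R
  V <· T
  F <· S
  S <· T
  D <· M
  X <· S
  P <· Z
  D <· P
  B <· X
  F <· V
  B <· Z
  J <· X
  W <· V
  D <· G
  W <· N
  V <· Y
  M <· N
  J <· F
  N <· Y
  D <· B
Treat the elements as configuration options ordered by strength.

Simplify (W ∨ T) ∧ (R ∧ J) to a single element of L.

J

W ∨ T = T
R ∧ J = J
T ∧ J = J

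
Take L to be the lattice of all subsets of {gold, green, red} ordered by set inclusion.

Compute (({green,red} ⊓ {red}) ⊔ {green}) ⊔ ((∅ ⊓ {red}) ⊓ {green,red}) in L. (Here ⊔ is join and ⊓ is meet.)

{green,red}

{green,red} ∧ {red} = {red}
{red} ∨ {green} = {green,red}
∅ ∧ {red} = ∅
∅ ∧ {green,red} = ∅
{green,red} ∨ ∅ = {green,red}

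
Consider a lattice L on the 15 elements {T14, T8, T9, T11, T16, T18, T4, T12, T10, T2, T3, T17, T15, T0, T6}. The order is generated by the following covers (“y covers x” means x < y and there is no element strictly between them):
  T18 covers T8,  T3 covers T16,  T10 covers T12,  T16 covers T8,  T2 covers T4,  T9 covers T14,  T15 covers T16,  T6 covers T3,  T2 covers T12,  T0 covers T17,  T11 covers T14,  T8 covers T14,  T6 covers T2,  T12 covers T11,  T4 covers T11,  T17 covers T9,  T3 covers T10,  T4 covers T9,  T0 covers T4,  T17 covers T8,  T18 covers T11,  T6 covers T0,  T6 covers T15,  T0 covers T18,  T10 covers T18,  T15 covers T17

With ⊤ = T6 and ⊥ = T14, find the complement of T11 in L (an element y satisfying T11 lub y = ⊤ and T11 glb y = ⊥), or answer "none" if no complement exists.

T15

Need y with T11 ∨ y = T6 and T11 ∧ y = T14.
Checking each element gives: T15.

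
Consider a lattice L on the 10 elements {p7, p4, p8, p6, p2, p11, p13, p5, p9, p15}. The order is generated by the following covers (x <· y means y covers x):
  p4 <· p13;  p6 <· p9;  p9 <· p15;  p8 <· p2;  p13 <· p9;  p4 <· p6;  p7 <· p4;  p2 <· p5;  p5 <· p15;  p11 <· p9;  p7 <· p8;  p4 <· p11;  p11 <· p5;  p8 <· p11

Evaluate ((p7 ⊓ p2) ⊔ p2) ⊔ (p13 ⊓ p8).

p7 ∧ p2 = p7
p7 ∨ p2 = p2
p13 ∧ p8 = p7
p2 ∨ p7 = p2

p2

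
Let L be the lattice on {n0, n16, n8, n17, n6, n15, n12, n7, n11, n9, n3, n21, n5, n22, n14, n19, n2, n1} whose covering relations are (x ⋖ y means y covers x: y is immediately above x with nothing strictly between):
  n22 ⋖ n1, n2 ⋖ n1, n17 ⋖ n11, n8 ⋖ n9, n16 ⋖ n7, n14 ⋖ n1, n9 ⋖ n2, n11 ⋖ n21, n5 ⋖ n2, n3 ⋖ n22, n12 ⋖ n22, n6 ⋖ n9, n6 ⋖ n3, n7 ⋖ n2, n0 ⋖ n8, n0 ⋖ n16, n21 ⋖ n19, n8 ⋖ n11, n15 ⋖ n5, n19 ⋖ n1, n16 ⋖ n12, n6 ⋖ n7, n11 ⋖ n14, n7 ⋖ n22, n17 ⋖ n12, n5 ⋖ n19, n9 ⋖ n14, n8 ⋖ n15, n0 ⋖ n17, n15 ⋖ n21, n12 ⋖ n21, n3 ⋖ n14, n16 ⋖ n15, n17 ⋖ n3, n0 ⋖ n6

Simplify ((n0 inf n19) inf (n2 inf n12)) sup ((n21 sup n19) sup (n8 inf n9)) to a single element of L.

n19

n0 ∧ n19 = n0
n2 ∧ n12 = n16
n0 ∧ n16 = n0
n21 ∨ n19 = n19
n8 ∧ n9 = n8
n19 ∨ n8 = n19
n0 ∨ n19 = n19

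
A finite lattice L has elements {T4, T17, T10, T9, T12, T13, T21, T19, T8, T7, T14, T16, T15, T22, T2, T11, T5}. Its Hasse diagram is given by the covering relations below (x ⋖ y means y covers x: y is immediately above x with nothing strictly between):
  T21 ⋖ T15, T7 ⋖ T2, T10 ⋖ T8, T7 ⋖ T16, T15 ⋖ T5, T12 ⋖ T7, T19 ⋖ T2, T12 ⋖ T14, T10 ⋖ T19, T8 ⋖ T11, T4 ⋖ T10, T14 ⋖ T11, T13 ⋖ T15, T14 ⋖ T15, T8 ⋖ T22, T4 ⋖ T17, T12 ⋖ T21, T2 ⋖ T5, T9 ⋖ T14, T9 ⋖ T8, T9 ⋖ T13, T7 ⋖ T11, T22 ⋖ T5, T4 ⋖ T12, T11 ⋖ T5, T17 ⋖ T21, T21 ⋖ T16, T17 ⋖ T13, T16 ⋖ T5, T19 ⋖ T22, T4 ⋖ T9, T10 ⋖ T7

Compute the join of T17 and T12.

T21

Common upper bounds of {T17, T12}: T15, T16, T21, T5.
The least among these is T21.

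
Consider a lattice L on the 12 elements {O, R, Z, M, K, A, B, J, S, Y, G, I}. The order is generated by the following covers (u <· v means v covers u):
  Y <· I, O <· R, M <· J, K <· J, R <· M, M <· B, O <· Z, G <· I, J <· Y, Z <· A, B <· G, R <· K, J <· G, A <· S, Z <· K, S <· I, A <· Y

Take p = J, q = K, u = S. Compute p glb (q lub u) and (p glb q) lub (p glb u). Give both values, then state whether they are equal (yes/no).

q lub u = I, so p glb (q lub u) = J glb I = J.
p glb q = K and p glb u = Z, so (p glb q) lub (p glb u) = K lub Z = K.
Equal: no.

J; K; no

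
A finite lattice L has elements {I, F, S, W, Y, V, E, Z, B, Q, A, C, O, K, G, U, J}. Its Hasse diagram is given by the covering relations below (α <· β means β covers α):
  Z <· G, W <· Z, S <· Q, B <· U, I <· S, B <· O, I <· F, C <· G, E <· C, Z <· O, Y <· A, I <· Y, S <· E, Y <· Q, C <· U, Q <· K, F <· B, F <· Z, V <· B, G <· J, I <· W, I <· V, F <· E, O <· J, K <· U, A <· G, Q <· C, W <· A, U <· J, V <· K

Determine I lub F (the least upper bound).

F

Common upper bounds of {I, F}: B, C, E, F, G, J, O, U, Z.
The least among these is F.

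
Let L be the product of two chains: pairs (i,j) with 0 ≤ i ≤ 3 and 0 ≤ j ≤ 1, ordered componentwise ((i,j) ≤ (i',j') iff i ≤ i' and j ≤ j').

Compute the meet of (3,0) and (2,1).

(2,0)

In a product of chains, the meet is componentwise min, giving (2,0).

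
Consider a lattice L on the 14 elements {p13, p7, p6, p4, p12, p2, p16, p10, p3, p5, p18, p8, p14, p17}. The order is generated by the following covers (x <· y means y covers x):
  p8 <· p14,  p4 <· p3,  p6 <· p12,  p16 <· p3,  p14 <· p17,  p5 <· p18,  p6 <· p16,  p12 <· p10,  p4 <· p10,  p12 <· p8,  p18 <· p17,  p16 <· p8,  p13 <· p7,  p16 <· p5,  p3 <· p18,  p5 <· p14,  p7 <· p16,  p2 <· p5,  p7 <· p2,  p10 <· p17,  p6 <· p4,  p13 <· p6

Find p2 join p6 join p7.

p5

Common upper bounds of {p2, p6, p7}: p14, p17, p18, p5.
The least among these is p5.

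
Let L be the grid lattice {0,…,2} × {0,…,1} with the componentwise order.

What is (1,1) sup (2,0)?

Common upper bounds of {(1,1), (2,0)}: (2,1).
The least among these is (2,1).

(2,1)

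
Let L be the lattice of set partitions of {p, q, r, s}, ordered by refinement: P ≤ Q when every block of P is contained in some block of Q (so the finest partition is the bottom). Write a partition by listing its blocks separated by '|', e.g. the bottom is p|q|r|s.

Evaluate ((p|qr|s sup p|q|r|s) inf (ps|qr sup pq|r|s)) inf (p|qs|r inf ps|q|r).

p|qr|s ∨ p|q|r|s = p|qr|s
ps|qr ∨ pq|r|s = pqrs
p|qr|s ∧ pqrs = p|qr|s
p|qs|r ∧ ps|q|r = p|q|r|s
p|qr|s ∧ p|q|r|s = p|q|r|s

p|q|r|s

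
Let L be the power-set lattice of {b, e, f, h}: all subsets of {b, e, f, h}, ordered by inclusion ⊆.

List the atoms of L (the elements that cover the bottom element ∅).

{b}, {e}, {f}, {h}

The atoms are exactly the elements that cover ∅: {b}, {e}, {f}, {h}.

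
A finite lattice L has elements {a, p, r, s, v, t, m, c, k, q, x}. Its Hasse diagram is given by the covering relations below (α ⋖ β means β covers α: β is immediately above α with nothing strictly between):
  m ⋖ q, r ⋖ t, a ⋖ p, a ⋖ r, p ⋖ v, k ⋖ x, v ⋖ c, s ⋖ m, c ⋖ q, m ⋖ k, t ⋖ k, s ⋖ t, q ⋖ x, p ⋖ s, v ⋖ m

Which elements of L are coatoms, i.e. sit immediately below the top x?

The coatoms are exactly the elements covered by x: k, q.

k, q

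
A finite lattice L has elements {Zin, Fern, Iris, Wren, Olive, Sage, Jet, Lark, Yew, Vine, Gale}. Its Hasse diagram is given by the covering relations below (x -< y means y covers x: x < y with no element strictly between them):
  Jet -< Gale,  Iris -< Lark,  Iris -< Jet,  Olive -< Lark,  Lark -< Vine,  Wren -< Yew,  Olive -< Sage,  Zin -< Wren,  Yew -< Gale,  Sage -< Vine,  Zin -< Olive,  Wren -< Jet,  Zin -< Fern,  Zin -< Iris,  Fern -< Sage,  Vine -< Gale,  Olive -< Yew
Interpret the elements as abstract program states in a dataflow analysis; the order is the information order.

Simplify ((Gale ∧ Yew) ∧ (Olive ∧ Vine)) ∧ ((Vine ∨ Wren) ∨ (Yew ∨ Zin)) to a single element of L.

Gale ∧ Yew = Yew
Olive ∧ Vine = Olive
Yew ∧ Olive = Olive
Vine ∨ Wren = Gale
Yew ∨ Zin = Yew
Gale ∨ Yew = Gale
Olive ∧ Gale = Olive

Olive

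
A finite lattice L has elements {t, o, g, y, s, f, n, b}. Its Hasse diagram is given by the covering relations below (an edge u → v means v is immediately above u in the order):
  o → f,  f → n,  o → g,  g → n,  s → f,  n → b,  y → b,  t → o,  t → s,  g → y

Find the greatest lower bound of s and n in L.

s

Common lower bounds of {s, n}: s, t.
The greatest among these is s.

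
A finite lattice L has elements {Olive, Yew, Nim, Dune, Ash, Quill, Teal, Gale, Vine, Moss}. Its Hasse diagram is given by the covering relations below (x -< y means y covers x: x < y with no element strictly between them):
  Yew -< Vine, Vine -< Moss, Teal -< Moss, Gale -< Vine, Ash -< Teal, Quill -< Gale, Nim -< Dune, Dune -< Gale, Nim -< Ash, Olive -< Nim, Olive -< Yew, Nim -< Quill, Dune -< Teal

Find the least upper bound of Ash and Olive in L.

Ash

Common upper bounds of {Ash, Olive}: Ash, Moss, Teal.
The least among these is Ash.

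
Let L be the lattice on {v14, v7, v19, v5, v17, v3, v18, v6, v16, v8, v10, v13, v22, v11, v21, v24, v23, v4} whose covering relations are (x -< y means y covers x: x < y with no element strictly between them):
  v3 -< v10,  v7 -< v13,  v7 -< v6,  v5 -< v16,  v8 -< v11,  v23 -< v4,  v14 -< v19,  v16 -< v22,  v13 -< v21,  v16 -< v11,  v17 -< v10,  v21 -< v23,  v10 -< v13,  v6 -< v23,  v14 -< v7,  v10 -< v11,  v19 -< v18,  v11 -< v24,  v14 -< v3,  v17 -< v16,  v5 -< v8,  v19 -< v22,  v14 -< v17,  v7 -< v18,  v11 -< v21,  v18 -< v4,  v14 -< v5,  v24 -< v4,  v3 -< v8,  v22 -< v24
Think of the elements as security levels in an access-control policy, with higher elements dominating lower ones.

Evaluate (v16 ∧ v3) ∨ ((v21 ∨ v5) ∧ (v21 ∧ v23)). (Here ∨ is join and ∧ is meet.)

v21

v16 ∧ v3 = v14
v21 ∨ v5 = v21
v21 ∧ v23 = v21
v21 ∧ v21 = v21
v14 ∨ v21 = v21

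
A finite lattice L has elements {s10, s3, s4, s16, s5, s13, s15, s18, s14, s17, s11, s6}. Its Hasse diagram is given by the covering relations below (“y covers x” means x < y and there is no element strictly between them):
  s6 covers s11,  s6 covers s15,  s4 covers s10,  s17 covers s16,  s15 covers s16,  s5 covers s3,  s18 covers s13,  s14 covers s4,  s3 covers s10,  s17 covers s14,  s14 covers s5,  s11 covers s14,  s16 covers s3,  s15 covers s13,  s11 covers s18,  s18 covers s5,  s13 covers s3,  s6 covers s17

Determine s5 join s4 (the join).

Common upper bounds of {s5, s4}: s11, s14, s17, s6.
The least among these is s14.

s14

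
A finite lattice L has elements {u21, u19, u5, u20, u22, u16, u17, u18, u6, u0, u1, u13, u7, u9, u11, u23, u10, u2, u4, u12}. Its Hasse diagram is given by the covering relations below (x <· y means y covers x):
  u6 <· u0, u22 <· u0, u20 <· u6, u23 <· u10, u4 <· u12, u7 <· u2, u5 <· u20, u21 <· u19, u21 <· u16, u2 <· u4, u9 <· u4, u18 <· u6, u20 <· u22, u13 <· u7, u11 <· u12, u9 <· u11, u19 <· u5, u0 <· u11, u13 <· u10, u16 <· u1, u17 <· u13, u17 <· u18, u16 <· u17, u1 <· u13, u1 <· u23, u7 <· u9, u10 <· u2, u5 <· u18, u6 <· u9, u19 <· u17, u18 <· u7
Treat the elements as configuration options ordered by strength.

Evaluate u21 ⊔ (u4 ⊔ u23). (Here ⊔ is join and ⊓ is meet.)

u4 ∨ u23 = u4
u21 ∨ u4 = u4

u4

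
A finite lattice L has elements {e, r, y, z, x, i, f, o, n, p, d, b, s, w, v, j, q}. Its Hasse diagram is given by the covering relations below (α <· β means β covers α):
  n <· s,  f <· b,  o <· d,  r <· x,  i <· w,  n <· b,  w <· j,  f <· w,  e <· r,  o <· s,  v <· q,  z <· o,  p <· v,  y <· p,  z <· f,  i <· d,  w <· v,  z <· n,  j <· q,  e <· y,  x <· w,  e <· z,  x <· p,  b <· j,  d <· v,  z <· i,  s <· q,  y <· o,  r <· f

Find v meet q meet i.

Common lower bounds of {v, q, i}: e, i, z.
The greatest among these is i.

i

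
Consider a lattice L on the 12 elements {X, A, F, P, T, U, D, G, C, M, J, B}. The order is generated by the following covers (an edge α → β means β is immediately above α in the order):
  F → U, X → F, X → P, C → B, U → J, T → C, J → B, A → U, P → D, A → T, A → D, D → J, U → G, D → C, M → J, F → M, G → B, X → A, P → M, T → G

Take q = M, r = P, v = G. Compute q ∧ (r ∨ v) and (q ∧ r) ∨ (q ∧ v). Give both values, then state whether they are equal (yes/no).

r ∨ v = B, so q ∧ (r ∨ v) = M ∧ B = M.
q ∧ r = P and q ∧ v = F, so (q ∧ r) ∨ (q ∧ v) = P ∨ F = M.
Equal: yes.

M; M; yes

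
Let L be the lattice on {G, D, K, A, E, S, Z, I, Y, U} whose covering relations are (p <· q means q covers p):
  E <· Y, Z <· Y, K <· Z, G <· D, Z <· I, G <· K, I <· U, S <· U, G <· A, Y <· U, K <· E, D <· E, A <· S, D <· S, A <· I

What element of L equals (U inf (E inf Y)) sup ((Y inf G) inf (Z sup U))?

E ∧ Y = E
U ∧ E = E
Y ∧ G = G
Z ∨ U = U
G ∧ U = G
E ∨ G = E

E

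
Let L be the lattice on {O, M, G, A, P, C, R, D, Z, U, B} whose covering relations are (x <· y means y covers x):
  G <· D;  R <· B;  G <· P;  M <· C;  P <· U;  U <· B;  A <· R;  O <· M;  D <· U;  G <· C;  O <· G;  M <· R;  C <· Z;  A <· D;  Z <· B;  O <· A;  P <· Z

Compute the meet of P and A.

O

Common lower bounds of {P, A}: O.
The greatest among these is O.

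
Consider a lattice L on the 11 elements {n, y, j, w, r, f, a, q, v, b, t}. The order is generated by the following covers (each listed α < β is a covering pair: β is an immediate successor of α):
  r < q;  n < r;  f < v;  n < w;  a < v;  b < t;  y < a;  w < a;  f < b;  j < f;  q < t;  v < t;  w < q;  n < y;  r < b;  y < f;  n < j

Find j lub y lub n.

f

Common upper bounds of {j, y, n}: b, f, t, v.
The least among these is f.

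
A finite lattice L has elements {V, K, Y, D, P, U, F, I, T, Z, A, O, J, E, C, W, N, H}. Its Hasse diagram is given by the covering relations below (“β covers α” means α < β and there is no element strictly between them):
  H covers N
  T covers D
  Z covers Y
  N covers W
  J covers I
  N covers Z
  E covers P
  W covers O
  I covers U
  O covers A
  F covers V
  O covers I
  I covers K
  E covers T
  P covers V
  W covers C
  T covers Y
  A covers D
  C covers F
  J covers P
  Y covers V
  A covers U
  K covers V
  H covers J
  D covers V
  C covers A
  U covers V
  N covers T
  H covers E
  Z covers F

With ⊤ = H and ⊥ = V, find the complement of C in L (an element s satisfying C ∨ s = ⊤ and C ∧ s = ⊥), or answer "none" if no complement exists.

P

Need s with C ∨ s = H and C ∧ s = V.
Checking each element gives: P.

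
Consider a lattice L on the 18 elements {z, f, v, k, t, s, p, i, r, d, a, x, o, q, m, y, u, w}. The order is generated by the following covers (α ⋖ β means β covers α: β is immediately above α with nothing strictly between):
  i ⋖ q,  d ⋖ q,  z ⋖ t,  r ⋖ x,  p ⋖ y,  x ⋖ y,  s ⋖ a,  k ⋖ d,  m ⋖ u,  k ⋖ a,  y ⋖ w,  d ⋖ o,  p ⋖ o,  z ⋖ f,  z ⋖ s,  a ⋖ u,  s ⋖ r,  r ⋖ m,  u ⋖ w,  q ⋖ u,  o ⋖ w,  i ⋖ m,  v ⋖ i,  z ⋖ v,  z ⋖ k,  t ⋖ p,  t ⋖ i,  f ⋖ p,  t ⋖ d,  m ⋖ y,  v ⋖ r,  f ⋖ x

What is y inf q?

Common lower bounds of {y, q}: i, t, v, z.
The greatest among these is i.

i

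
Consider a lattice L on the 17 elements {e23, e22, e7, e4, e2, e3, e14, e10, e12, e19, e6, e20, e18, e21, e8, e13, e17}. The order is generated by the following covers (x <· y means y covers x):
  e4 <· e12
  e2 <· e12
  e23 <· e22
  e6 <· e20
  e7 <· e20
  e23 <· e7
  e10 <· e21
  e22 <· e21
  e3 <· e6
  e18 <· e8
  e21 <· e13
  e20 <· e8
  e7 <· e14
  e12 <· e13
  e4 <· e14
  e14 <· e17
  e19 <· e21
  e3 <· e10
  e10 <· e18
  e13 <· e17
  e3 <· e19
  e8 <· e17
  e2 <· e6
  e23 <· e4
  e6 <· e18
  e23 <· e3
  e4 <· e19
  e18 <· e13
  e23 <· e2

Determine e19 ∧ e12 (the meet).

e4

Common lower bounds of {e19, e12}: e23, e4.
The greatest among these is e4.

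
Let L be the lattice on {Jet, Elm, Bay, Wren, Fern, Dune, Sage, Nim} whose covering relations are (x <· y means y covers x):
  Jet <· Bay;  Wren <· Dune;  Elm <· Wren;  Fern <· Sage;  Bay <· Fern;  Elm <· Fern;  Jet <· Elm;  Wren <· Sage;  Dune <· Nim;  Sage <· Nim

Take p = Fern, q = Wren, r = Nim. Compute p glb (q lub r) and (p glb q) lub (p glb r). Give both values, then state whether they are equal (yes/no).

q lub r = Nim, so p glb (q lub r) = Fern glb Nim = Fern.
p glb q = Elm and p glb r = Fern, so (p glb q) lub (p glb r) = Elm lub Fern = Fern.
Equal: yes.

Fern; Fern; yes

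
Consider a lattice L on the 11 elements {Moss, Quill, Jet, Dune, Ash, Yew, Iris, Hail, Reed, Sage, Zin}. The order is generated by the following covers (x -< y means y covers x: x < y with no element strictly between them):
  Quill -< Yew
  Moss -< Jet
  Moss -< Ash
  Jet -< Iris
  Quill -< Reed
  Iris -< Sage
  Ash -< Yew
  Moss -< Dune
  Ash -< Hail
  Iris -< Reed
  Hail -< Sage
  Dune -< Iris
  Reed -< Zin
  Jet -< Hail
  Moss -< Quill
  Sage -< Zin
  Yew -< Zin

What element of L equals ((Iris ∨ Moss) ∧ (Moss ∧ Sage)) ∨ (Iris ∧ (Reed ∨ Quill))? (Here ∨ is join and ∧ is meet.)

Iris ∨ Moss = Iris
Moss ∧ Sage = Moss
Iris ∧ Moss = Moss
Reed ∨ Quill = Reed
Iris ∧ Reed = Iris
Moss ∨ Iris = Iris

Iris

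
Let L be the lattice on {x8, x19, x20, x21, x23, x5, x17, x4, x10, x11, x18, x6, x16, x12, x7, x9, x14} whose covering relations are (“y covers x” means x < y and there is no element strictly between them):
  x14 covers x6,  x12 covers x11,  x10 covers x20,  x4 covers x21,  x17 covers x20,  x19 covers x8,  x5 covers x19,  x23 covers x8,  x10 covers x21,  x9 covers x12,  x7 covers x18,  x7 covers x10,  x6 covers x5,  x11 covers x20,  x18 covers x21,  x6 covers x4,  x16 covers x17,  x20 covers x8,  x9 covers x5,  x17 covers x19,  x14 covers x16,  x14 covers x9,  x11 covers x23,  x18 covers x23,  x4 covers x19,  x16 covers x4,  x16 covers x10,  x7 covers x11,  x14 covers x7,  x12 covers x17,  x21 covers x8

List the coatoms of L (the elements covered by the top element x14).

The coatoms are exactly the elements covered by x14: x16, x6, x7, x9.

x16, x6, x7, x9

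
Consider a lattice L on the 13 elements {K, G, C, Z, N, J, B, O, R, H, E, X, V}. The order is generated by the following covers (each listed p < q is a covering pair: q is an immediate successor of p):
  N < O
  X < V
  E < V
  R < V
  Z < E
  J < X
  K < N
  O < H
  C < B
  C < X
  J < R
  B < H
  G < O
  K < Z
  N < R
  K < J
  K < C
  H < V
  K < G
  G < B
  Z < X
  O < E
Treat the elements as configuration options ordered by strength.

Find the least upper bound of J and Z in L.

Common upper bounds of {J, Z}: V, X.
The least among these is X.

X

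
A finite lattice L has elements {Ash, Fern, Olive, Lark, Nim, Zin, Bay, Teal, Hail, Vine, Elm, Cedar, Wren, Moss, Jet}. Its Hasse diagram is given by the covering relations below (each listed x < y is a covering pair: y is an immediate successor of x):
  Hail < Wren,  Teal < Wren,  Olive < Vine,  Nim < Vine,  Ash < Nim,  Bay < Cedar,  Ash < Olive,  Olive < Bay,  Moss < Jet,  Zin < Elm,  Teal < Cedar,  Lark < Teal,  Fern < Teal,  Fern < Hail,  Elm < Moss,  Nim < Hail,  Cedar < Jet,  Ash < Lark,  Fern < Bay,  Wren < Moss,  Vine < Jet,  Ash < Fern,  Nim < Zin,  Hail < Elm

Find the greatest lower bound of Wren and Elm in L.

Hail

Common lower bounds of {Wren, Elm}: Ash, Fern, Hail, Nim.
The greatest among these is Hail.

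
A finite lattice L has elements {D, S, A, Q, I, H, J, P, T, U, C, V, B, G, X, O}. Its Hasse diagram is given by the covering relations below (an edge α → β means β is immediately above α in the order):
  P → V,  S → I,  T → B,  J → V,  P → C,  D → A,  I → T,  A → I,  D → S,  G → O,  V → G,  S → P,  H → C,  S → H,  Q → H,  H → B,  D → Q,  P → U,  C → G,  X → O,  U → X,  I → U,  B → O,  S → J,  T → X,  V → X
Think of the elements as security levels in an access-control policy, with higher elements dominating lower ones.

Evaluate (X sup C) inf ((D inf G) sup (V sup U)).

X

X ∨ C = O
D ∧ G = D
V ∨ U = X
D ∨ X = X
O ∧ X = X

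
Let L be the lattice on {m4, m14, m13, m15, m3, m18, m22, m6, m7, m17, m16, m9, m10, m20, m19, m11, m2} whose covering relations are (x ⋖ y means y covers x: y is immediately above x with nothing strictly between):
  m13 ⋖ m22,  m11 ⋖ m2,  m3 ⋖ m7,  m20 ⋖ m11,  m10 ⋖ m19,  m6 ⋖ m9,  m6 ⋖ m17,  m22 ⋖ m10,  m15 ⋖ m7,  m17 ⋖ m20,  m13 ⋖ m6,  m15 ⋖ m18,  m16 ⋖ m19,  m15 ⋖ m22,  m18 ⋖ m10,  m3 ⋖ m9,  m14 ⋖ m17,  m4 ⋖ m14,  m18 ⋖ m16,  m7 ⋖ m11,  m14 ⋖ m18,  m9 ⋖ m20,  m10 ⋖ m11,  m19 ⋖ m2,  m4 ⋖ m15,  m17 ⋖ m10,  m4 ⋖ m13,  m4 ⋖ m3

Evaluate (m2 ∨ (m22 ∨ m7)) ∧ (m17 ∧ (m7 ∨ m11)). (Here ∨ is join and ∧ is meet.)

m17

m22 ∨ m7 = m11
m2 ∨ m11 = m2
m7 ∨ m11 = m11
m17 ∧ m11 = m17
m2 ∧ m17 = m17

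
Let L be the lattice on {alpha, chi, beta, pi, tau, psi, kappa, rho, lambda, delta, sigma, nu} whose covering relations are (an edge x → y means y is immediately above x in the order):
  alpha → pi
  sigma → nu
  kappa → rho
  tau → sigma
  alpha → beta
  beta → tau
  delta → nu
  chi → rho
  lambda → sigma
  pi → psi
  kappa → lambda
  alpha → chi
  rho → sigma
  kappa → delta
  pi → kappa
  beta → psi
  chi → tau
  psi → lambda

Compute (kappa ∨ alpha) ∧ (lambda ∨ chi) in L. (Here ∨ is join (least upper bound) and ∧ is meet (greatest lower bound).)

kappa ∨ alpha = kappa
lambda ∨ chi = sigma
kappa ∧ sigma = kappa

kappa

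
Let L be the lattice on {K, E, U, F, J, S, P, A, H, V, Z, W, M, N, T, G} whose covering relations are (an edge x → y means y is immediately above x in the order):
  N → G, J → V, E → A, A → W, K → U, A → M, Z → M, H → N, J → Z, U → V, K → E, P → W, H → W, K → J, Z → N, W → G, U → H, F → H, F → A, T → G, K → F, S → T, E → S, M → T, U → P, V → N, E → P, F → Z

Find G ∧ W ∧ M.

A

Common lower bounds of {G, W, M}: A, E, F, K.
The greatest among these is A.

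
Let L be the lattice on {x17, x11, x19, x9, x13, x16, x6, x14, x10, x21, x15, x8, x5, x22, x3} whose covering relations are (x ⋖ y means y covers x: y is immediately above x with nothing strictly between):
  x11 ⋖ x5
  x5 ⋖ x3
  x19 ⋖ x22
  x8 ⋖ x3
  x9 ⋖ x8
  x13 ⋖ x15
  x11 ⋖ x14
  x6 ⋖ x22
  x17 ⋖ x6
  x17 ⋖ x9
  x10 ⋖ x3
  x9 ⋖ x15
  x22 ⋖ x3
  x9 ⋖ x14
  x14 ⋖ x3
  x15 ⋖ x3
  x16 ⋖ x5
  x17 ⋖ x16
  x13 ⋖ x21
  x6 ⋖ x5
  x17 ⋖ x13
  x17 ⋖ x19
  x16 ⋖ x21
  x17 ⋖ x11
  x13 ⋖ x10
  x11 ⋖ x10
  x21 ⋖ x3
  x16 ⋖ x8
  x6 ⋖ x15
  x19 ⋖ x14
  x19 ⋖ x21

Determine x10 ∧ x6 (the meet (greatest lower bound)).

x17

Common lower bounds of {x10, x6}: x17.
The greatest among these is x17.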